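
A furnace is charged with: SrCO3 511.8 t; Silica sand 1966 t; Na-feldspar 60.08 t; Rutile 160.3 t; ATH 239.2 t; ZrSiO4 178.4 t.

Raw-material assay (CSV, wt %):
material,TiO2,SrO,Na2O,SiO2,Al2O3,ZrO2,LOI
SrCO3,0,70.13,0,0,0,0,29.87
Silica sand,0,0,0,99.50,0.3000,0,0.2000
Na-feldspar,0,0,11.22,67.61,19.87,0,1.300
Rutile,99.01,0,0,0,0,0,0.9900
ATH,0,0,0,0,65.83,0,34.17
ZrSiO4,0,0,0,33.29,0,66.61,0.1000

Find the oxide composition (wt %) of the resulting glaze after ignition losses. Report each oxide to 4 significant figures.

Each numeric step holds full float precision at each step. Working values are printed rounded to 4 significant figures within the worked lines; a single rounding finalizes each reported number — derived quantities, which include the totals, six oxide percentages, LOI, net glass mass, yield, are re-derived in full float precision, as quoted within the problem or the answer, from the weighed amounts per 2875 t of glass.
Oxide masses out of the charge:
  TiO2: 160.3·0.9901 = 158.7 t
  SrO: 511.8·0.7013 = 358.9 t
  Na2O: 60.08·0.1122 = 6.741 t
  SiO2: 1966·0.9950 + 60.08·0.6761 + 178.4·0.3329 = 2056 t
  Al2O3: 1966·0.003000 + 60.08·0.1987 + 239.2·0.6583 = 175.3 t
  ZrO2: 178.4·0.6661 = 118.8 t
LOI: 511.8·0.2987 + 1966·0.002000 + 60.08·0.01300 + 160.3·0.009900 + 239.2·0.3417 + 178.4·0.001000 = 241.1 t
Glass mass = batch − LOI = 3116 − 241.1 = 2875 t (equal to the oxide-mass sum)
wt % = oxide mass / glass mass × 100

Glass mass = 2875 t (batch 3116 − LOI 241.1).
Composition: TiO2 5.521%, SrO 12.49%, Na2O 0.2345%, SiO2 71.53%, Al2O3 6.098%, ZrO2 4.134%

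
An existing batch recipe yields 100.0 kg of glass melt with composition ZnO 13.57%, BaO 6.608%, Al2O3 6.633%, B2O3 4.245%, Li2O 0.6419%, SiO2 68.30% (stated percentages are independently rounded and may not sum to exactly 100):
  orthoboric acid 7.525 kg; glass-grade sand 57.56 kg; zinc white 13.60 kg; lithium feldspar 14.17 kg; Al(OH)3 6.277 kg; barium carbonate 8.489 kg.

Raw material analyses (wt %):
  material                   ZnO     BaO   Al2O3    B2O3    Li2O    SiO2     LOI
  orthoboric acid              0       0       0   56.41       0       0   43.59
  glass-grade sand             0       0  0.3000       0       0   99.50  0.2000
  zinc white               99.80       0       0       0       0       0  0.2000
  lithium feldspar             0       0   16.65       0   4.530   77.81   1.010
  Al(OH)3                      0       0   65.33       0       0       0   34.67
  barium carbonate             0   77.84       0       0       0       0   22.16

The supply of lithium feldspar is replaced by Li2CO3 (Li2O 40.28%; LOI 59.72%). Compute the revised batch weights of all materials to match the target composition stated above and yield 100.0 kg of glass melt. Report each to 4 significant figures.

Working values are displayed (rounded to four significant digits) on the page — full float precision is kept at every stage; each reported result is rounded only once — the derived quantities are recomputed using the weight values on 100.0 kg of glass at exact precision (the totals, yield, ignition loss, six oxide percentages, glass mass), as they appear in problem or answer.
The oxide mass targets at 100.0 kg glass melt:
  ZnO: 13.57% × 100.0 = 13.57 kg
  BaO: 6.608% × 100.0 = 6.608 kg
  Al2O3: 6.633% × 100.0 = 6.633 kg
  B2O3: 4.245% × 100.0 = 4.245 kg
  Li2O: 0.6419% × 100.0 = 0.6419 kg
  SiO2: 68.30% × 100.0 = 68.30 kg
Checking each oxide sum on the weights just shown, for the quoted basis mass (delivered sums recover each target modulo rounding of the values):
  ZnO: 13.60·0.9980 = 13.57 kg (target 13.57 kg)
  BaO: 8.489·0.7784 = 6.608 kg (target 6.608 kg)
  Al2O3: 68.64·0.003000 + 9.838·0.6533 = 6.633 kg (target 6.633 kg)
  B2O3: 7.525·0.5641 = 4.245 kg (target 4.245 kg)
  Li2O: 1.594·0.4028 = 0.6421 kg (target 0.6419 kg)
  SiO2: 68.64·0.9950 = 68.30 kg (target 68.30 kg)
Glass-mass sanity pass: Σ batch − LOI loss = 100.0 kg (the Σ of target masses is 100.0 kg; with the basis standing at 100.0 kg — any gap is answer rounding).
Whole-batch sum: Σ batch = 109.7 kg; Σ batch·LOI gives LOI loss = 9.689 kg; as yield: glass ÷ batch → 91.17%.

Revised batch per 100.0 kg glass melt:
  orthoboric acid: 7.525 kg
  glass-grade sand: 68.64 kg
  zinc white: 13.60 kg
  Li2CO3: 1.594 kg
  Al(OH)3: 9.838 kg
  barium carbonate: 8.489 kg
Total batch = 109.7 kg; LOI loss = 9.689 kg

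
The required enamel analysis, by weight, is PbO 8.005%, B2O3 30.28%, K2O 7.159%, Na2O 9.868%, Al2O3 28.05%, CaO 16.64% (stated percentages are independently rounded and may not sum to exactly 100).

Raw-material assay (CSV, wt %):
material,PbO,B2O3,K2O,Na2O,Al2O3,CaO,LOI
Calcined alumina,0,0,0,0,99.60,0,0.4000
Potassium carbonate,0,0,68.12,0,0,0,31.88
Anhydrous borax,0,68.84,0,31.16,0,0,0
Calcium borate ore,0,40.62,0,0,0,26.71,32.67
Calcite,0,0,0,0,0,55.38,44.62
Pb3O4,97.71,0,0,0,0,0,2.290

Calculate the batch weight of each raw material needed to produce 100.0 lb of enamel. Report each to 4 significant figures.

Each numeric step runs at exact precision at all times. Mid-chain values appear rounded to four significant digits between the steps; exactly one rounding goes into each reported value — all derived quantities, which include the six compositions, the totals, glass mass, ignition loss, yield, are recomputed at full float precision, as set out in the problem or answer text, using the weight values for 100.0 lb of glass.
Per-oxide target masses for 100.0 lb enamel:
  PbO: 8.005% × 100.0 = 8.005 lb
  B2O3: 30.28% × 100.0 = 30.28 lb
  K2O: 7.159% × 100.0 = 7.159 lb
  Na2O: 9.868% × 100.0 = 9.868 lb
  Al2O3: 28.05% × 100.0 = 28.05 lb
  CaO: 16.64% × 100.0 = 16.64 lb
Per-oxide balance check with the batch weights as given, at the basis given (summed amounts equal target values exact up to rounding of places):
  PbO: 8.193·0.9771 = 8.005 lb (target 8.005 lb)
  B2O3: 31.67·0.6884 + 20.87·0.4062 = 30.28 lb (target 30.28 lb)
  K2O: 10.51·0.6812 = 7.159 lb (target 7.159 lb)
  Na2O: 31.67·0.3116 = 9.868 lb (target 9.868 lb)
  Al2O3: 28.16·0.9960 = 28.05 lb (target 28.05 lb)
  CaO: 20.87·0.2671 + 19.98·0.5538 = 16.64 lb (target 16.64 lb)
Glass mass check: total charge less LOI = 100.0 lb (summing oxide targets gives 100.0 lb; basis as stated: 100.0 lb — differing by rounding only).
Adding the batch up: Σ batch = 119.4 lb; Σ batch·LOI gives LOI loss = 19.38 lb; yield: glass divided by total = 83.76%.

Batch per 100.0 lb enamel:
  Calcined alumina: 28.16 lb
  Potassium carbonate: 10.51 lb
  Anhydrous borax: 31.67 lb
  Calcium borate ore: 20.87 lb
  Calcite: 19.98 lb
  Pb3O4: 8.193 lb
Total batch = 119.4 lb; LOI loss = 19.38 lb; yield = 83.76%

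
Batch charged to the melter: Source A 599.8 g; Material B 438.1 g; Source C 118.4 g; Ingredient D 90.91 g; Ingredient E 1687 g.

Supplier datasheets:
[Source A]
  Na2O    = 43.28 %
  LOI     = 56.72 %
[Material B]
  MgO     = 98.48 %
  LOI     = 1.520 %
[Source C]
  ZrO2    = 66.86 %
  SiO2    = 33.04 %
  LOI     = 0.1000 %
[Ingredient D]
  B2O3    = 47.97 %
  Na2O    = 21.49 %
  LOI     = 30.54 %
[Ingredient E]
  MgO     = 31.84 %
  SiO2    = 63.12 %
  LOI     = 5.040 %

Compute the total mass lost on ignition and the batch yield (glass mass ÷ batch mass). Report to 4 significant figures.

LOI loss = 459.8 g; glass = 2474 g; yield = 84.33%

Every computation carries full precision at all times; in-progress results are displayed rounded to four significant digits across the worked steps. Every reported figure takes just one rounding; the derived quantities are recomputed starting from the weights per 2474 g of glass in full precision (net glass mass, ignition loss, the five compositions, the yield, totals) exactly as printed in either problem or answer.
Per-material ignition loss:
  Source A: 599.8 × 0.5672 = 340.2 g
  Material B: 438.1 × 0.01520 = 6.659 g
  Source C: 118.4 × 0.001000 = 0.1184 g
  Ingredient D: 90.91 × 0.3054 = 27.76 g
  Ingredient E: 1687 × 0.05040 = 85.02 g
Total LOI = 459.8 g
Glass = batch − LOI = 2934 − 459.8 = 2474 g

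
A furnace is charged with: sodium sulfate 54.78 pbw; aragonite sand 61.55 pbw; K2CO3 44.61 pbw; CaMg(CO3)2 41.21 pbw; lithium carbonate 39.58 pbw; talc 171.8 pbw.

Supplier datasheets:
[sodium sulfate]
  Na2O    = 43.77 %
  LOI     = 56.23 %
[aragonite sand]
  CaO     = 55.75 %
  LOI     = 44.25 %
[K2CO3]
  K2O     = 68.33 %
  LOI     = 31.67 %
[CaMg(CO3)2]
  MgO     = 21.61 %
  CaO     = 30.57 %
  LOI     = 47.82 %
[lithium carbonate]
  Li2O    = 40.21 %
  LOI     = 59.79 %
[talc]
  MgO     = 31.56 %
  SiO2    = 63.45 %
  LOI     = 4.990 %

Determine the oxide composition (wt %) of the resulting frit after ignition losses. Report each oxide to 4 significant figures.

The whole derivation carries full precision in every operation. Values along the way are printed rounded to four significant figures in the working — every reported figure carries a single rounding. Derived quantities are rebuilt in exact precision (LOI, glass mass, the six compositions, the yield, totals) using the weight values at 289.4 pbw of glass, precisely as stated by the question or the answer.
Oxide-by-oxide delivered mass:
  K2O: 44.61·0.6833 = 30.48 pbw
  Li2O: 39.58·0.4021 = 15.92 pbw
  MgO: 41.21·0.2161 + 171.8·0.3156 = 63.13 pbw
  CaO: 61.55·0.5575 + 41.21·0.3057 = 46.91 pbw
  Na2O: 54.78·0.4377 = 23.98 pbw
  SiO2: 171.8·0.6345 = 109.0 pbw
LOI: 54.78·0.5623 + 61.55·0.4425 + 44.61·0.3167 + 41.21·0.4782 + 39.58·0.5979 + 171.8·0.04990 = 124.1 pbw
Resulting glass, batch − LOI: 413.5 − 124.1 = 289.4 pbw (consistent with Σ oxide mass)
percent by weight: oxide/glass ×100

Glass mass = 289.4 pbw (batch 413.5 − LOI 124.1).
Composition: K2O 10.53%, Li2O 5.499%, MgO 21.81%, CaO 16.21%, Na2O 8.285%, SiO2 37.66%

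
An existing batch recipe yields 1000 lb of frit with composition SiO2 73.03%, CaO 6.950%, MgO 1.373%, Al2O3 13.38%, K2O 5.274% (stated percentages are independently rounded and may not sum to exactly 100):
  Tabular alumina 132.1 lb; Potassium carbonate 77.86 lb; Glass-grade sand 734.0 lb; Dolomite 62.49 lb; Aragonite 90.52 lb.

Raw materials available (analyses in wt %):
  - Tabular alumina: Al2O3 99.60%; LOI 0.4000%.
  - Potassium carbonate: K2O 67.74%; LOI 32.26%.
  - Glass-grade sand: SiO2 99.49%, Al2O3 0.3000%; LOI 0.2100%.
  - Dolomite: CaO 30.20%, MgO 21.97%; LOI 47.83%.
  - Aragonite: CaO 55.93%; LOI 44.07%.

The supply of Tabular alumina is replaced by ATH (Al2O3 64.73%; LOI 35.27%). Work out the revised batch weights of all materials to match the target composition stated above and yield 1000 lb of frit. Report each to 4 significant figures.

Every computation maintains full precision from start to finish; mid-chain values appear, with 4-significant-digit rounding, in the printout. Each reported value is rounded exactly once; the derived quantities are carried from the batch weights at 1000 lb of glass in exact precision (net glass mass, ignition loss, the five compositions, the yield, totals), as they appear in problem or answer.
Oxide mass targets, per 1000 lb frit:
  SiO2: 73.03% × 1000 = 730.3 lb
  CaO: 6.950% × 1000 = 69.50 lb
  MgO: 1.373% × 1000 = 13.73 lb
  Al2O3: 13.38% × 1000 = 133.8 lb
  K2O: 5.274% × 1000 = 52.74 lb
Balance tally, oxide-wise, with the batch weights as given, relative to the basis at hand (summed amounts equal target values within answer rounding):
  SiO2: 734.0·0.9949 = 730.3 lb (target 730.3 lb)
  CaO: 62.49·0.3020 + 90.52·0.5593 = 69.50 lb (target 69.50 lb)
  MgO: 62.49·0.2197 = 13.73 lb (target 13.73 lb)
  Al2O3: 203.3·0.6473 + 734.0·0.003000 = 133.8 lb (target 133.8 lb)
  K2O: 77.86·0.6774 = 52.74 lb (target 52.74 lb)
The glass-mass cross-check: total batch − LOI = 1000 lb (targets for the oxides total 1000 lb; with the basis standing at 1000 lb — gaps are rounding artifacts).
Total batch = Σ batch = 1168 lb; the LOI term Σ batch·LOI equals 168.1 lb; glass ÷ batch gives a yield of 85.61%.

Revised batch per 1000 lb frit:
  ATH: 203.3 lb
  Potassium carbonate: 77.86 lb
  Glass-grade sand: 734.0 lb
  Dolomite: 62.49 lb
  Aragonite: 90.52 lb
Total batch = 1168 lb; LOI loss = 168.1 lb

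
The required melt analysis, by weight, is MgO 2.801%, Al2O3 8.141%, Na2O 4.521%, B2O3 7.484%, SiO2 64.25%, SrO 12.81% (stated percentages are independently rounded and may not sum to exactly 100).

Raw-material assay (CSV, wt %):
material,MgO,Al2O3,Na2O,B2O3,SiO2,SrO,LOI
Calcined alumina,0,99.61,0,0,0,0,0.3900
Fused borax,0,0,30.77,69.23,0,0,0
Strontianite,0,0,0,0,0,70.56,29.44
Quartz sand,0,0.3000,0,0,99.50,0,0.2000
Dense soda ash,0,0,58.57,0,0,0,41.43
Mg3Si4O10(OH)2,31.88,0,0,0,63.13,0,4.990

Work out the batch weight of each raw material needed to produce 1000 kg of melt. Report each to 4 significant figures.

The whole derivation keeps full float precision at each step. Values along the way are displayed rounded off to 4 significant digits at each printed step; every reported value carries a single rounding — all derived quantities are computed in full precision (ignition loss, net glass mass, the six compositions, totals, yield) using the weight values per 1000 kg of glass as given in either problem or answer.
Target masses of each oxide per 1000 kg melt:
  MgO: 2.801% × 1000 = 28.01 kg
  Al2O3: 8.141% × 1000 = 81.41 kg
  Na2O: 4.521% × 1000 = 45.21 kg
  B2O3: 7.484% × 1000 = 74.84 kg
  SiO2: 64.25% × 1000 = 642.5 kg
  SrO: 12.81% × 1000 = 128.1 kg
Verifying the oxide balance working from each reported weight, at the basis given (sum by sum, the targets are met net of answer rounding effects):
  MgO: 87.86·0.3188 = 28.01 kg (target 28.01 kg)
  Al2O3: 79.95·0.9961 + 590.0·0.003000 = 81.41 kg (target 81.41 kg)
  Na2O: 108.1·0.3077 + 20.40·0.5857 = 45.21 kg (target 45.21 kg)
  B2O3: 108.1·0.6923 = 74.84 kg (target 74.84 kg)
  SiO2: 590.0·0.9950 + 87.86·0.6313 = 642.5 kg (target 642.5 kg)
  SrO: 181.5·0.7056 = 128.1 kg (target 128.1 kg)
Glass-mass closure: total charge less LOI = 1000 kg (per-oxide target masses sum to 1000 kg; basis as stated: 1000 kg — differing by rounding only).
Batch total: Σ batch = 1068 kg; LOI removed, Σ of batch·LOI: 67.76 kg; as yield: glass ÷ batch → 93.65%.

Batch per 1000 kg melt:
  Calcined alumina: 79.95 kg
  Fused borax: 108.1 kg
  Strontianite: 181.5 kg
  Quartz sand: 590.0 kg
  Dense soda ash: 20.40 kg
  Mg3Si4O10(OH)2: 87.86 kg
Total batch = 1068 kg; LOI loss = 67.76 kg; yield = 93.65%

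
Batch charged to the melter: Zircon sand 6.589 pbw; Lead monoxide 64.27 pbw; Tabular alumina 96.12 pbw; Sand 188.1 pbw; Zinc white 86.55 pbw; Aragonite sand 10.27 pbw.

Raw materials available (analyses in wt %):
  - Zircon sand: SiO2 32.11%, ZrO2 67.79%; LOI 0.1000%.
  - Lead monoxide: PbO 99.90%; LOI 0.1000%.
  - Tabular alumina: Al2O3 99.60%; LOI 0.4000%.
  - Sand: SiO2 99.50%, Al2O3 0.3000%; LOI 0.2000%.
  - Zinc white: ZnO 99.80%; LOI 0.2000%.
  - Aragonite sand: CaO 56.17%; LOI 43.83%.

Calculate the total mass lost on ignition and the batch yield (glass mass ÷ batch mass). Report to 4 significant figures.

LOI loss = 5.506 pbw; glass = 446.4 pbw; yield = 98.78%

The working math holds exact precision through the solve. Mid-chain values are shown rounded to 4 significant digits within the worked lines — each reported result takes a single rounding; all derived quantities, which include ignition loss, net glass mass, six oxide percentages, the totals, yield, are computed in full precision, precisely as stated by the question or the answer, from the weighed amounts per 446.4 pbw of glass.
Each material's LOI contribution:
  Zircon sand: 6.589 × 0.001000 = 0.006589 pbw
  Lead monoxide: 64.27 × 0.001000 = 0.06427 pbw
  Tabular alumina: 96.12 × 0.004000 = 0.3845 pbw
  Sand: 188.1 × 0.002000 = 0.3762 pbw
  Zinc white: 86.55 × 0.002000 = 0.1731 pbw
  Aragonite sand: 10.27 × 0.4383 = 4.501 pbw
Total LOI = 5.506 pbw
Glass = batch − LOI = 451.9 − 5.506 = 446.4 pbw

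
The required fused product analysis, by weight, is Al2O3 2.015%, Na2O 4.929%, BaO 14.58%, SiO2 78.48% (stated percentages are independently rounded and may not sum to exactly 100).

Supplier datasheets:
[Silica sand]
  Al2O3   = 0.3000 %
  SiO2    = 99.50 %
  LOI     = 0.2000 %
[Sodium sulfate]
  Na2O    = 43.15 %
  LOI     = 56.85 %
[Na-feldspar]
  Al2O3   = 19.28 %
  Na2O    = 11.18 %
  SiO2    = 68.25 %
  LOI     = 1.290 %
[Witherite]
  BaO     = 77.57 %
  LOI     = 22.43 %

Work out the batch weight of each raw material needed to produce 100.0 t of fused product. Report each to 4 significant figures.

Full float precision is kept at every stage; working values are displayed (rounded to four significant digits) when written out; a single rounding yields each reported figure — the derived quantities (the yield, LOI, the four compositions, glass mass, the totals) are recomputed in exact precision from the weighed amounts per 100.0 t of glass as quoted within either problem or answer.
Oxide mass targets, per 100.0 t fused product:
  Al2O3: 2.015% × 100.0 = 2.015 t
  Na2O: 4.929% × 100.0 = 4.929 t
  BaO: 14.58% × 100.0 = 14.58 t
  SiO2: 78.48% × 100.0 = 78.48 t
Mass-balance tally per oxide per the reported batch figures, for the quoted basis mass (oxide sums agree with the targets given rounding of the digits):
  Al2O3: 72.48·0.003000 + 9.323·0.1928 = 2.015 t (target 2.015 t)
  Na2O: 9.007·0.4315 + 9.323·0.1118 = 4.929 t (target 4.929 t)
  BaO: 18.80·0.7757 = 14.58 t (target 14.58 t)
  SiO2: 72.48·0.9950 + 9.323·0.6825 = 78.48 t (target 78.48 t)
Glass-mass bookkeeping: the batch minus its LOI: 100.0 t (oxide target masses add up to 100.0 t; against the stated basis, 100.0 t — gaps are rounding artifacts).
Whole-batch sum: Σ batch = 109.6 t; Σ batch·LOI gives LOI loss = 9.603 t; yield: glass divided by total = 91.24%.

Batch per 100.0 t fused product:
  Silica sand: 72.48 t
  Sodium sulfate: 9.007 t
  Na-feldspar: 9.323 t
  Witherite: 18.80 t
Total batch = 109.6 t; LOI loss = 9.603 t; yield = 91.24%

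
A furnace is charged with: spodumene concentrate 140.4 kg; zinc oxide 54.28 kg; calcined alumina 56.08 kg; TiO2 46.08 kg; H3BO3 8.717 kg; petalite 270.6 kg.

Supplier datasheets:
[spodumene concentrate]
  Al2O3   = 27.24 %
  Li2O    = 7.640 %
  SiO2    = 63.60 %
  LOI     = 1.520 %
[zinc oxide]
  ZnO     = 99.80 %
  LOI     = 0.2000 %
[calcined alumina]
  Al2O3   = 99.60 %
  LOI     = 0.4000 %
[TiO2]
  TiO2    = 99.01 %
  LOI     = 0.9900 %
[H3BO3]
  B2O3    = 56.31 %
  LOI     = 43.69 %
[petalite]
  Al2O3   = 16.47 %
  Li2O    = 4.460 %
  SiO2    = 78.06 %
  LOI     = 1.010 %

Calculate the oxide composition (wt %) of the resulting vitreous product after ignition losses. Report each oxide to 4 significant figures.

Values along the way are printed (rounded to four significant figures) in the working; the whole derivation holds full float precision through the solve — a single rounding finalizes every reported value. All derived quantities are re-derived from the batch weights at 566.7 kg of glass in exact precision (glass mass, the yield, the six compositions, ignition loss, the totals) as quoted within the question or the answer.
What the batch supplies per oxide:
  Al2O3: 140.4·0.2724 + 56.08·0.9960 + 270.6·0.1647 = 138.7 kg
  ZnO: 54.28·0.9980 = 54.17 kg
  Li2O: 140.4·0.07640 + 270.6·0.04460 = 22.80 kg
  SiO2: 140.4·0.6360 + 270.6·0.7806 = 300.5 kg
  TiO2: 46.08·0.9901 = 45.62 kg
  B2O3: 8.717·0.5631 = 4.909 kg
LOI: 140.4·0.01520 + 54.28·0.002000 + 56.08·0.004000 + 46.08·0.009900 + 8.717·0.4369 + 270.6·0.01010 = 9.465 kg
The glass mass, total less LOI, = 576.2 − 9.465 = 566.7 kg (equal to the oxide-mass sum)
each oxide over glass, ×100, is wt %

Glass mass = 566.7 kg (batch 576.2 − LOI 9.465).
Composition: Al2O3 24.47%, ZnO 9.559%, Li2O 4.023%, SiO2 53.03%, TiO2 8.051%, B2O3 0.8662%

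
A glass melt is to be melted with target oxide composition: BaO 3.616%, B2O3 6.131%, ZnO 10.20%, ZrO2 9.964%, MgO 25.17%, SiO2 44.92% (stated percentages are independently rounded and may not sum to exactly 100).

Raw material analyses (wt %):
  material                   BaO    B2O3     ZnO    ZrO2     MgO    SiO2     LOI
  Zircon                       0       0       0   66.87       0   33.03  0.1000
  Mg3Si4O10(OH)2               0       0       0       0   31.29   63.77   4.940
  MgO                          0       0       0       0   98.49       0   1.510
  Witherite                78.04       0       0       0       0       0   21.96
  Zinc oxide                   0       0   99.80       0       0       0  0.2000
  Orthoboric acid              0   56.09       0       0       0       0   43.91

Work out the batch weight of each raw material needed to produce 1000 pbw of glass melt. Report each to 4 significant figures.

Mid-chain values are printed, rounded to 4 significant figures, on the page. Every computation runs at full float precision from first step to last — each reported value is rounded just once. Derived quantities are carried using the weight values on 1000 pbw of glass at full precision (glass mass, the yield, ignition loss, the totals, the six compositions) precisely as stated by the problem or the answer.
Oxide-by-oxide targets in 1000 pbw glass melt:
  BaO: 3.616% × 1000 = 36.16 pbw
  B2O3: 6.131% × 1000 = 61.31 pbw
  ZnO: 10.20% × 1000 = 102.0 pbw
  ZrO2: 9.964% × 1000 = 99.64 pbw
  MgO: 25.17% × 1000 = 251.7 pbw
  SiO2: 44.92% × 1000 = 449.2 pbw
Balance tally, oxide-wise, working from each reported weight, versus the basis set out (sum by sum, the targets are met exact up to rounding of places):
  BaO: 46.34·0.7804 = 36.16 pbw (target 36.16 pbw)
  B2O3: 109.3·0.5609 = 61.31 pbw (target 61.31 pbw)
  ZnO: 102.2·0.9980 = 102.0 pbw (target 102.0 pbw)
  ZrO2: 149.0·0.6687 = 99.64 pbw (target 99.64 pbw)
  MgO: 627.2·0.3129 + 56.29·0.9849 = 251.7 pbw (target 251.7 pbw)
  SiO2: 149.0·0.3303 + 627.2·0.6377 = 449.2 pbw (target 449.2 pbw)
Glass-mass closure: whole batch net of LOI = 1000 pbw (per-oxide target masses sum to 1000 pbw; basis as stated: 1000 pbw — deltas are rounding alone).
Summing the batch: Σ batch = 1090 pbw; loss to ignition Σ batch·LOI = 90.36 pbw; yield: glass divided by total = 91.71%.

Batch per 1000 pbw glass melt:
  Zircon: 149.0 pbw
  Mg3Si4O10(OH)2: 627.2 pbw
  MgO: 56.29 pbw
  Witherite: 46.34 pbw
  Zinc oxide: 102.2 pbw
  Orthoboric acid: 109.3 pbw
Total batch = 1090 pbw; LOI loss = 90.36 pbw; yield = 91.71%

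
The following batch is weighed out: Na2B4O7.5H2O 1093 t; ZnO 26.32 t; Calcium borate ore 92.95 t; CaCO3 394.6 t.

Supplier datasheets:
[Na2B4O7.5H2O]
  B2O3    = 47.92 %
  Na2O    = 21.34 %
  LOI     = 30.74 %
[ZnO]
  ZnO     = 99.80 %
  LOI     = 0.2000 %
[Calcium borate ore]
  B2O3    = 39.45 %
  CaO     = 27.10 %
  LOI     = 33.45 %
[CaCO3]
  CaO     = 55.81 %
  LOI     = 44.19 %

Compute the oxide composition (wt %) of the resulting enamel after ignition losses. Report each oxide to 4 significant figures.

The working math maintains full precision at every stage; values along the way appear, with 4-significant-figure rounding, within the worked lines; exactly one rounding is applied to each reported result. Derived quantities (yield, ignition loss, the four compositions, net glass mass, totals) are computed using the weight values on 1065 t of glass in full float precision, as set out in the problem or the answer.
Oxide masses out of the charge:
  B2O3: 1093·0.4792 + 92.95·0.3945 = 560.4 t
  Na2O: 1093·0.2134 = 233.2 t
  ZnO: 26.32·0.9980 = 26.27 t
  CaO: 92.95·0.2710 + 394.6·0.5581 = 245.4 t
LOI: 1093·0.3074 + 26.32·0.002000 + 92.95·0.3345 + 394.6·0.4419 = 541.5 t
Net of LOI, the glass mass = 1607 − 541.5 = 1065 t (the oxide masses sum to this)
wt % = 100 × oxide mass / glass mass

Glass mass = 1065 t (batch 1607 − LOI 541.5).
Composition: B2O3 52.60%, Na2O 21.89%, ZnO 2.466%, CaO 23.04%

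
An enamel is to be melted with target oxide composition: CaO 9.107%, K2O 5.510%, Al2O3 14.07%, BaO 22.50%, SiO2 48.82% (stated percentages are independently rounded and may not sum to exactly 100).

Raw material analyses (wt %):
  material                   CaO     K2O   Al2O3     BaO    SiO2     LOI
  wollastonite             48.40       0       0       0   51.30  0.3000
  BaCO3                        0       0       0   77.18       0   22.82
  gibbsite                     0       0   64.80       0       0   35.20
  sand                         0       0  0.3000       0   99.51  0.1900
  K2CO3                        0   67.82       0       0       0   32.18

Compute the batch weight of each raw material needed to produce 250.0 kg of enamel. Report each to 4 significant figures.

Batch per 250.0 kg enamel:
  wollastonite: 47.04 kg
  BaCO3: 72.88 kg
  gibbsite: 53.83 kg
  sand: 98.40 kg
  K2CO3: 20.31 kg
Total batch = 292.5 kg; LOI loss = 42.44 kg; yield = 85.49%

The whole derivation keeps full float precision all the way through — intermediates are displayed, with 4-significant-digit rounding, in the printout — each reported result sees exactly one rounding — all derived quantities, which include the yield, the totals, five oxide percentages, ignition loss, net glass mass, are recomputed at full float precision, exactly as shown in either problem or answer, from the batch weights for 250.0 kg of glass.
Oxide mass targets, per 250.0 kg enamel:
  CaO: 9.107% × 250.0 = 22.77 kg
  K2O: 5.510% × 250.0 = 13.78 kg
  Al2O3: 14.07% × 250.0 = 35.17 kg
  BaO: 22.50% × 250.0 = 56.25 kg
  SiO2: 48.82% × 250.0 = 122.0 kg
A balance pass over the oxides, applying the batch weights above, per the basis as stated (sums match the target masses net of answer rounding effects):
  CaO: 47.04·0.4840 = 22.77 kg (target 22.77 kg)
  K2O: 20.31·0.6782 = 13.77 kg (target 13.78 kg)
  Al2O3: 53.83·0.6480 + 98.40·0.003000 = 35.18 kg (target 35.17 kg)
  BaO: 72.88·0.7718 = 56.25 kg (target 56.25 kg)
  SiO2: 47.04·0.5130 + 98.40·0.9951 = 122.0 kg (target 122.0 kg)
Auditing the glass mass value: batch total minus LOI = 250.0 kg (summing oxide targets gives 250.0 kg; with the basis standing at 250.0 kg — deltas are rounding alone).
Batch grand total — Σ batch = 292.5 kg; the LOI term Σ batch·LOI equals 42.44 kg; the yield ratio, glass ÷ batch: 85.49%.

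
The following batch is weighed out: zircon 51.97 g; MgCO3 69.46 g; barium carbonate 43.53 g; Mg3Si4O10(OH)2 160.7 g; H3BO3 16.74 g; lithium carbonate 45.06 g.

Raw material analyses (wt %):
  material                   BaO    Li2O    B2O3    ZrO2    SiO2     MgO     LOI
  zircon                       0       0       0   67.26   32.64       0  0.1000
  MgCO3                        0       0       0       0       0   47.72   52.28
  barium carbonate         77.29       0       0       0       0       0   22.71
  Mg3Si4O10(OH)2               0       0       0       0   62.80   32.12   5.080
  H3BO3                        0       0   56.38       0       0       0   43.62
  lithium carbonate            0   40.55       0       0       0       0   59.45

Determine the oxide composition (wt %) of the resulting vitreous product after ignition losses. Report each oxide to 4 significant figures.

Working values are printed with 4-significant-figure rounding in the working — each numeric step keeps exact precision in every operation. A single rounding finalizes each reported number. Derived quantities, including the six compositions, the yield, glass mass, totals, ignition loss, are rebuilt using the weight values per 299.0 g of glass at full float precision, as they appear in the question or the answer.
Oxide masses out of the charge:
  BaO: 43.53·0.7729 = 33.64 g
  Li2O: 45.06·0.4055 = 18.27 g
  B2O3: 16.74·0.5638 = 9.438 g
  ZrO2: 51.97·0.6726 = 34.96 g
  SiO2: 51.97·0.3264 + 160.7·0.6280 = 117.9 g
  MgO: 69.46·0.4772 + 160.7·0.3212 = 84.76 g
LOI: 51.97·0.001000 + 69.46·0.5228 + 43.53·0.2271 + 160.7·0.05080 + 16.74·0.4362 + 45.06·0.5945 = 88.51 g
Glass = total batch minus LOI = 387.5 − 88.51 = 299.0 g (= the summed oxide contributions)
wt %: oxide over glass, times 100

Glass mass = 299.0 g (batch 387.5 − LOI 88.51).
Composition: BaO 11.25%, Li2O 6.112%, B2O3 3.157%, ZrO2 11.69%, SiO2 39.43%, MgO 28.35%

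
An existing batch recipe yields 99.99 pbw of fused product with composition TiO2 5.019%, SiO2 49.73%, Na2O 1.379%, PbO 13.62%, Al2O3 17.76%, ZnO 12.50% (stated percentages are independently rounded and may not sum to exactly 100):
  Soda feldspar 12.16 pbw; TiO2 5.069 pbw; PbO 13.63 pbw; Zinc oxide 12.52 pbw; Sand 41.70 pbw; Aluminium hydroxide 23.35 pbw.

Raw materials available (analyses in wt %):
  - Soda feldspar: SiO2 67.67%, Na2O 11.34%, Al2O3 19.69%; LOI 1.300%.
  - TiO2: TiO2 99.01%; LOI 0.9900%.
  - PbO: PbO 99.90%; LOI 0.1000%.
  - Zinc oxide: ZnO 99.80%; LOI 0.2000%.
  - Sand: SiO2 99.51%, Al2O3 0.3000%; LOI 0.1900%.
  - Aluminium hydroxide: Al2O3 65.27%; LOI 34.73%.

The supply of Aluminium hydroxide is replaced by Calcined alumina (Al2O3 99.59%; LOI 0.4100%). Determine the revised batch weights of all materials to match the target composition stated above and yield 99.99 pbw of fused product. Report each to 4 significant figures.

Revised batch per 99.99 pbw fused product:
  Soda feldspar: 12.16 pbw
  TiO2: 5.069 pbw
  PbO: 13.63 pbw
  Zinc oxide: 12.52 pbw
  Sand: 41.70 pbw
  Calcined alumina: 15.30 pbw
Total batch = 100.4 pbw; LOI loss = 0.3889 pbw

Every computation holds full precision at every stage. Intermediates are shown rounded to 4 significant figures alongside each step. Every reported result is rounded a single time; all derived quantities are rebuilt in full precision (totals, yield, net glass mass, six oxide percentages, LOI) starting from the weights at 99.99 pbw of glass as quoted within the question or the answer.
The oxide mass targets at 99.99 pbw fused product:
  TiO2: 5.019% × 99.99 = 5.018 pbw
  SiO2: 49.73% × 99.99 = 49.73 pbw
  Na2O: 1.379% × 99.99 = 1.379 pbw
  PbO: 13.62% × 99.99 = 13.62 pbw
  Al2O3: 17.76% × 99.99 = 17.76 pbw
  ZnO: 12.50% × 99.99 = 12.50 pbw
Per-oxide balance check using the reported weights, at the basis given (target by target, the sums agree net of answer rounding effects):
  TiO2: 5.069·0.9901 = 5.019 pbw (target 5.018 pbw)
  SiO2: 12.16·0.6767 + 41.70·0.9951 = 49.72 pbw (target 49.73 pbw)
  Na2O: 12.16·0.1134 = 1.379 pbw (target 1.379 pbw)
  PbO: 13.63·0.9990 = 13.62 pbw (target 13.62 pbw)
  Al2O3: 12.16·0.1969 + 41.70·0.003000 + 15.30·0.9959 = 17.76 pbw (target 17.76 pbw)
  ZnO: 12.52·0.9980 = 12.49 pbw (target 12.50 pbw)
Glass-mass sanity pass: batch Σ − ignition loss = 99.99 pbw (the Σ of target masses is 100.0 pbw; the stated basis being 99.99 pbw — any gap is answer rounding).
Batch grand total — Σ batch = 100.4 pbw; Σ batch·LOI gives LOI loss = 0.3889 pbw; glass ÷ batch gives a yield of 99.61%.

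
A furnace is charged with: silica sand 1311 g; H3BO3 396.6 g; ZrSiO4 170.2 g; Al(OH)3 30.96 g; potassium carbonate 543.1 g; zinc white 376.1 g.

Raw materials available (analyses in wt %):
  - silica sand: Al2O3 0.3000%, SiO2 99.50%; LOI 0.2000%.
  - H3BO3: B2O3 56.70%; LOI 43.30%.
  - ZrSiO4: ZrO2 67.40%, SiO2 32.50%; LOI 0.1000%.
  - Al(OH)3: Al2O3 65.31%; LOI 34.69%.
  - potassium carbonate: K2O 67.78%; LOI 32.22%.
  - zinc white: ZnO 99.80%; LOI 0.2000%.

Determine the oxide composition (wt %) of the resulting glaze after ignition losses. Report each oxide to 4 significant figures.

Each numeric step holds full precision throughout; rounding to four significant digits governs each in-between result as shown — every reported result is rounded just once; the derived quantities are re-derived at full precision (the yield, six oxide percentages, LOI, the totals, glass mass) from the weighed amounts per 2467 g of glass, as they appear in problem or answer.
What the batch supplies per oxide:
  ZrO2: 170.2·0.6740 = 114.7 g
  Al2O3: 1311·0.003000 + 30.96·0.6531 = 24.15 g
  K2O: 543.1·0.6778 = 368.1 g
  ZnO: 376.1·0.9980 = 375.3 g
  SiO2: 1311·0.9950 + 170.2·0.3250 = 1360 g
  B2O3: 396.6·0.5670 = 224.9 g
LOI: 1311·0.002000 + 396.6·0.4330 + 170.2·0.001000 + 30.96·0.3469 + 543.1·0.3222 + 376.1·0.002000 = 361.0 g
batch − LOI leaves glass = 2828 − 361.0 = 2467 g (the oxide masses sum to this)
percent by weight: oxide/glass ×100

Glass mass = 2467 g (batch 2828 − LOI 361.0).
Composition: ZrO2 4.650%, Al2O3 0.9791%, K2O 14.92%, ZnO 15.21%, SiO2 55.12%, B2O3 9.115%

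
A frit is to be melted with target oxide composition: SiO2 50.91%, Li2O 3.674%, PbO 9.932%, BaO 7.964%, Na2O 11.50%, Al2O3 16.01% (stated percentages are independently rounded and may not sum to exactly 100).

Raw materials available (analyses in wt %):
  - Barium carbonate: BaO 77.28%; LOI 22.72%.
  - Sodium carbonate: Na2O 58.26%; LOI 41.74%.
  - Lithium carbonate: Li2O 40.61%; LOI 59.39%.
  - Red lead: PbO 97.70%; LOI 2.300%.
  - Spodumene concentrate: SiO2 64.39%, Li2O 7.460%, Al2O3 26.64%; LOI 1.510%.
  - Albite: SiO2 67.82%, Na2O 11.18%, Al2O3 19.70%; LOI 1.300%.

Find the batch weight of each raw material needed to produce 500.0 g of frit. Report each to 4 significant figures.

Batch per 500.0 g frit:
  Barium carbonate: 51.53 g
  Sodium carbonate: 40.70 g
  Lithium carbonate: 31.09 g
  Red lead: 50.83 g
  Spodumene concentrate: 76.98 g
  Albite: 302.2 g
Total batch = 553.3 g; LOI loss = 53.42 g; yield = 90.35%

All arithmetic holds full precision throughout — the intermediate values appear with 4-significant-figure rounding within the worked lines; a single rounding yields every reported result; all derived quantities are rebuilt from the weighed amounts at 500.0 g of glass at full float precision (six oxide percentages, yield, totals, LOI, glass mass) as given in problem or answer.
Oxide-by-oxide targets in 500.0 g frit:
  SiO2: 50.91% × 500.0 = 254.6 g
  Li2O: 3.674% × 500.0 = 18.37 g
  PbO: 9.932% × 500.0 = 49.66 g
  BaO: 7.964% × 500.0 = 39.82 g
  Na2O: 11.50% × 500.0 = 57.50 g
  Al2O3: 16.01% × 500.0 = 80.05 g
Mass-balance tally per oxide using the reported weights, relative to the basis at hand (every target is met by its sum within answer rounding):
  SiO2: 76.98·0.6439 + 302.2·0.6782 = 254.5 g (target 254.6 g)
  Li2O: 31.09·0.4061 + 76.98·0.07460 = 18.37 g (target 18.37 g)
  PbO: 50.83·0.9770 = 49.66 g (target 49.66 g)
  BaO: 51.53·0.7728 = 39.82 g (target 39.82 g)
  Na2O: 40.70·0.5826 + 302.2·0.1118 = 57.50 g (target 57.50 g)
  Al2O3: 76.98·0.2664 + 302.2·0.1970 = 80.04 g (target 80.05 g)
Glass mass check: whole batch net of LOI = 499.9 g (summing oxide targets gives 500.0 g; against the stated basis, 500.0 g — rounding explains the deltas).
Summing the batch: Σ batch = 553.3 g; loss to ignition Σ batch·LOI = 53.42 g; as yield: glass ÷ batch → 90.35%.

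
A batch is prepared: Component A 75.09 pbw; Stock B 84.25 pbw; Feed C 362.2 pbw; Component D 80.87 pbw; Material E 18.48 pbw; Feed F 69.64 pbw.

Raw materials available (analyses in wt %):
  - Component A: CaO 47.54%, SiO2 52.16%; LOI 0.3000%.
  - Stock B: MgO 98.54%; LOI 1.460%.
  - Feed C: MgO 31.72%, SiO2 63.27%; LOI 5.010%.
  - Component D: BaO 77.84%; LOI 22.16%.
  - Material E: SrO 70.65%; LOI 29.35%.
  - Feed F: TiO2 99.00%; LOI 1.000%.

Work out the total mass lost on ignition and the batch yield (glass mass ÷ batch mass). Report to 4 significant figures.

LOI loss = 43.64 pbw; glass = 646.9 pbw; yield = 93.68%

Mid-chain values are printed (rounded to four significant digits) as written — every computation holds full precision through every step — each reported number is rounded a single time — all derived quantities, which include yield, ignition loss, totals, net glass mass, six oxide percentages, are recomputed at exact precision, exactly as printed in the problem or the answer, from the weighed amounts on 646.9 pbw of glass.
Each material's LOI contribution:
  Component A: 75.09 × 0.003000 = 0.2253 pbw
  Stock B: 84.25 × 0.01460 = 1.230 pbw
  Feed C: 362.2 × 0.05010 = 18.15 pbw
  Component D: 80.87 × 0.2216 = 17.92 pbw
  Material E: 18.48 × 0.2935 = 5.424 pbw
  Feed F: 69.64 × 0.01000 = 0.6964 pbw
Total LOI = 43.64 pbw
Glass = batch − LOI = 690.5 − 43.64 = 646.9 pbw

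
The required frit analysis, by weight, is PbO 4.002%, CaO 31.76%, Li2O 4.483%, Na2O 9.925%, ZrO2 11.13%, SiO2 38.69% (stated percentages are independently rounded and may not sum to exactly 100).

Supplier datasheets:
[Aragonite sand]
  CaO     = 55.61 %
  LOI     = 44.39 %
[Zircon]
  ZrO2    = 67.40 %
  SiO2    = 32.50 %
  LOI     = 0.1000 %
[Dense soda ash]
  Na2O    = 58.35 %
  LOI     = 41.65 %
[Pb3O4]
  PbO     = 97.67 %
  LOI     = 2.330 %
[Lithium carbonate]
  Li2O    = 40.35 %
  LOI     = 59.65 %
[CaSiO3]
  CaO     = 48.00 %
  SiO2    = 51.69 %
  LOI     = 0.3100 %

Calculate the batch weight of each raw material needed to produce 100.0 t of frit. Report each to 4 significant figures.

All internal work runs at full float precision in all steps; the intermediate values are rounded off to 4 significant digits when quoted; every reported number takes exactly one rounding — the derived quantities, including the totals, the six compositions, net glass mass, ignition loss, yield, are re-derived starting from the weights at 100.0 t of glass at full float precision, exactly as shown in the problem or the answer.
The oxide mass targets at 100.0 t frit:
  PbO: 4.002% × 100.0 = 4.002 t
  CaO: 31.76% × 100.0 = 31.76 t
  Li2O: 4.483% × 100.0 = 4.483 t
  Na2O: 9.925% × 100.0 = 9.925 t
  ZrO2: 11.13% × 100.0 = 11.13 t
  SiO2: 38.69% × 100.0 = 38.69 t
Checking each oxide sum per the reported batch figures, relative to the basis at hand (each sum matches its target mass modulo rounding of the values):
  PbO: 4.097·0.9767 = 4.002 t (target 4.002 t)
  CaO: 1.467·0.5561 + 64.47·0.4800 = 31.76 t (target 31.76 t)
  Li2O: 11.11·0.4035 = 4.483 t (target 4.483 t)
  Na2O: 17.01·0.5835 = 9.925 t (target 9.925 t)
  ZrO2: 16.51·0.6740 = 11.13 t (target 11.13 t)
  SiO2: 16.51·0.3250 + 64.47·0.5169 = 38.69 t (target 38.69 t)
Glass-mass closure: net batch after ignition = 99.99 t (the Σ of target masses is 99.99 t; with the basis standing at 100.0 t — a pure rounding effect).
Whole-batch sum: Σ batch = 114.7 t; ignition loss, Σ(batch × LOI) = 14.67 t; yield: glass divided by total = 87.20%.

Batch per 100.0 t frit:
  Aragonite sand: 1.467 t
  Zircon: 16.51 t
  Dense soda ash: 17.01 t
  Pb3O4: 4.097 t
  Lithium carbonate: 11.11 t
  CaSiO3: 64.47 t
Total batch = 114.7 t; LOI loss = 14.67 t; yield = 87.20%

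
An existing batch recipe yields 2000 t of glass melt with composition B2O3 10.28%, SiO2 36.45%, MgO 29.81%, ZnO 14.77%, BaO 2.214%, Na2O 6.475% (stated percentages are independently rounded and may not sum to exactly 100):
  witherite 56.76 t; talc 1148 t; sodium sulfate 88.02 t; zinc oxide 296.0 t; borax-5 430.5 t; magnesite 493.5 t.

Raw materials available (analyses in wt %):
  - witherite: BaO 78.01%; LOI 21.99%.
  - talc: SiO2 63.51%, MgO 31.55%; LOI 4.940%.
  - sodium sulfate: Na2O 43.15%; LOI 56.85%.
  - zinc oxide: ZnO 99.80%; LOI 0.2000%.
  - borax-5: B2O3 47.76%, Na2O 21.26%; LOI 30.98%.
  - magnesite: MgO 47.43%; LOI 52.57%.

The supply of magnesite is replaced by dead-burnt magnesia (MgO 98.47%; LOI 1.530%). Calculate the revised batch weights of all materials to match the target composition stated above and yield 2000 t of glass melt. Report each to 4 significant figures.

In-progress results are printed, with 4-significant-figure rounding, within the worked lines; the whole derivation holds full precision through every step. Every reported figure undergoes a single rounding; the derived quantities (LOI, yield, net glass mass, totals, the six compositions) are rebuilt at full float precision from the weighed amounts per 2000 t of glass, as given in the problem or answer text.
Oxide mass targets, per 2000 t glass melt:
  B2O3: 10.28% × 2000 = 205.6 t
  SiO2: 36.45% × 2000 = 729.0 t
  MgO: 29.81% × 2000 = 596.2 t
  ZnO: 14.77% × 2000 = 295.4 t
  BaO: 2.214% × 2000 = 44.28 t
  Na2O: 6.475% × 2000 = 129.5 t
Checking each oxide sum on the weights just shown, relative to the basis at hand (oxide sums agree with the targets inside rounding margins):
  B2O3: 430.5·0.4776 = 205.6 t (target 205.6 t)
  SiO2: 1148·0.6351 = 729.1 t (target 729.0 t)
  MgO: 1148·0.3155 + 237.7·0.9847 = 596.3 t (target 596.2 t)
  ZnO: 296.0·0.9980 = 295.4 t (target 295.4 t)
  BaO: 56.76·0.7801 = 44.28 t (target 44.28 t)
  Na2O: 88.02·0.4315 + 430.5·0.2126 = 129.5 t (target 129.5 t)
Auditing the glass mass value: whole batch net of LOI = 2000 t (the Σ of target masses is 2000 t; stated basis 2000 t — differing by rounding only).
Adding the batch up: Σ batch = 2257 t; LOI loss = Σ batch·LOI = 256.8 t; as yield: glass ÷ batch → 88.62%.

Revised batch per 2000 t glass melt:
  witherite: 56.76 t
  talc: 1148 t
  sodium sulfate: 88.02 t
  zinc oxide: 296.0 t
  borax-5: 430.5 t
  dead-burnt magnesia: 237.7 t
Total batch = 2257 t; LOI loss = 256.8 t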